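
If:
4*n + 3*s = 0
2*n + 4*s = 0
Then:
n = 0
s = 0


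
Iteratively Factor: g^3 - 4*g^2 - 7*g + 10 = (g + 2)*(g^2 - 6*g + 5) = (g - 5)*(g + 2)*(g - 1)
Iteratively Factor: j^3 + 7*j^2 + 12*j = (j + 3)*(j^2 + 4*j) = j*(j + 3)*(j + 4)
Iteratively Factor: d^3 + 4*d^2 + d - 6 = (d + 2)*(d^2 + 2*d - 3) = (d + 2)*(d + 3)*(d - 1)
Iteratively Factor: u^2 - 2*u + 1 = (u - 1)*(u - 1)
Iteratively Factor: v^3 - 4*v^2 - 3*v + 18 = (v - 3)*(v^2 - v - 6) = (v - 3)^2*(v + 2)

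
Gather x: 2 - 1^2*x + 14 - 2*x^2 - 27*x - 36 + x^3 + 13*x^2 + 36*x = x^3 + 11*x^2 + 8*x - 20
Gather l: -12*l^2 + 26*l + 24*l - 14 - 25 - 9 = -12*l^2 + 50*l - 48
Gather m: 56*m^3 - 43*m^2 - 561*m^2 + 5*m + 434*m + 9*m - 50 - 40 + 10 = 56*m^3 - 604*m^2 + 448*m - 80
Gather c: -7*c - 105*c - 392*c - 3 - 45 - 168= -504*c - 216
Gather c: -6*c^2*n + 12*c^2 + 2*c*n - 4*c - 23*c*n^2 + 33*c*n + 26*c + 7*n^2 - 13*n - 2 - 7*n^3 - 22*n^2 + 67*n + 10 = c^2*(12 - 6*n) + c*(-23*n^2 + 35*n + 22) - 7*n^3 - 15*n^2 + 54*n + 8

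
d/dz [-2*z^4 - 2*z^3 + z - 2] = -8*z^3 - 6*z^2 + 1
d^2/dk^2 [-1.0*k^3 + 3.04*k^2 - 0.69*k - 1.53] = 6.08 - 6.0*k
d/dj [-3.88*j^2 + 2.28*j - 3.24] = 2.28 - 7.76*j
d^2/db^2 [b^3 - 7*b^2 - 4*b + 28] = 6*b - 14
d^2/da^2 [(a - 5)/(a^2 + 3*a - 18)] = 2*((2 - 3*a)*(a^2 + 3*a - 18) + (a - 5)*(2*a + 3)^2)/(a^2 + 3*a - 18)^3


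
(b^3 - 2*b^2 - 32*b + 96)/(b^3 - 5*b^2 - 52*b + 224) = (b^2 + 2*b - 24)/(b^2 - b - 56)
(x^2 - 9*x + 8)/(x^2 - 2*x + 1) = (x - 8)/(x - 1)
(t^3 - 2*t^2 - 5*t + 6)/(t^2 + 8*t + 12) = (t^2 - 4*t + 3)/(t + 6)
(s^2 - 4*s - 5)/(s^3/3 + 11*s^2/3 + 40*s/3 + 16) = 3*(s^2 - 4*s - 5)/(s^3 + 11*s^2 + 40*s + 48)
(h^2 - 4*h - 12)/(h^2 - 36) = (h + 2)/(h + 6)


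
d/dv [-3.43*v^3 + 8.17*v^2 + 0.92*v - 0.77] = -10.29*v^2 + 16.34*v + 0.92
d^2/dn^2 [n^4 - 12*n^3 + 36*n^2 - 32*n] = 12*n^2 - 72*n + 72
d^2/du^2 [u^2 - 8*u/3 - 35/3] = 2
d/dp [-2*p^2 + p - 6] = 1 - 4*p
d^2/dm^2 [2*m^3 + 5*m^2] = 12*m + 10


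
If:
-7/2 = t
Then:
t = -7/2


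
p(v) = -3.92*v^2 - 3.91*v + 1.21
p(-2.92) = -20.80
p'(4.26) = -37.31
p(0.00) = 1.21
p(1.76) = -17.81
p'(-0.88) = 2.99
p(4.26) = -86.59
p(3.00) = -45.80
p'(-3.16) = 20.86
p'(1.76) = -17.71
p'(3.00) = -27.43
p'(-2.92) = 18.98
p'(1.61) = -16.53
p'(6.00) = -50.95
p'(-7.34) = 53.64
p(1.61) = -15.25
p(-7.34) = -181.28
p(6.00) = -163.37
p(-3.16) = -25.58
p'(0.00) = -3.91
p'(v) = -7.84*v - 3.91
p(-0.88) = 1.62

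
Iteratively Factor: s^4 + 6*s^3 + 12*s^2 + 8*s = (s + 2)*(s^3 + 4*s^2 + 4*s) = s*(s + 2)*(s^2 + 4*s + 4) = s*(s + 2)^2*(s + 2)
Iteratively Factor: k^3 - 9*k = (k + 3)*(k^2 - 3*k) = k*(k + 3)*(k - 3)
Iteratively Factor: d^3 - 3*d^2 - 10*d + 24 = (d - 4)*(d^2 + d - 6) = (d - 4)*(d + 3)*(d - 2)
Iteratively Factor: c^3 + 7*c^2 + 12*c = (c + 4)*(c^2 + 3*c) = (c + 3)*(c + 4)*(c)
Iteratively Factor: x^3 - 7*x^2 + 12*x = (x - 4)*(x^2 - 3*x) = x*(x - 4)*(x - 3)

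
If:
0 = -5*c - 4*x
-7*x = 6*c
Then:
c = 0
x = 0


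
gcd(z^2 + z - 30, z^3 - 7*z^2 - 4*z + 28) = 1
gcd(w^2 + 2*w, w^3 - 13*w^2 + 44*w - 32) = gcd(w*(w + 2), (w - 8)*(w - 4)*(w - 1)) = 1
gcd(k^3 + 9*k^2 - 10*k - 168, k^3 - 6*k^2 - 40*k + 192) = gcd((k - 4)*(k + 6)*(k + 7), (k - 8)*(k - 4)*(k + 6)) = k^2 + 2*k - 24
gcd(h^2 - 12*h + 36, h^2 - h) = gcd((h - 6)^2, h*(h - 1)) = 1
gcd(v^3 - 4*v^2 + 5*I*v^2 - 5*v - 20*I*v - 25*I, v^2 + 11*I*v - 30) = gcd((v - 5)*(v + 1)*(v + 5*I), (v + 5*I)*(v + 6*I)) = v + 5*I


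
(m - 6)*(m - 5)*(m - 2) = m^3 - 13*m^2 + 52*m - 60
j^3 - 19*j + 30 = (j - 3)*(j - 2)*(j + 5)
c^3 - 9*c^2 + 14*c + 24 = (c - 6)*(c - 4)*(c + 1)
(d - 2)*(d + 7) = d^2 + 5*d - 14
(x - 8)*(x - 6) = x^2 - 14*x + 48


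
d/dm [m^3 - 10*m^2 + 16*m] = 3*m^2 - 20*m + 16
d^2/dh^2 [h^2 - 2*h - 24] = 2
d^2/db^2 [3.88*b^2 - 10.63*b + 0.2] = 7.76000000000000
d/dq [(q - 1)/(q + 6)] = 7/(q + 6)^2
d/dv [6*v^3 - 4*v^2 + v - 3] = 18*v^2 - 8*v + 1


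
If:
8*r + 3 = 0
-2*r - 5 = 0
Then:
No Solution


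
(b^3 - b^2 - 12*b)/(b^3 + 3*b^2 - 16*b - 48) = b/(b + 4)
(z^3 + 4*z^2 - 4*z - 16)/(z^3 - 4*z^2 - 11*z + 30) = (z^2 + 6*z + 8)/(z^2 - 2*z - 15)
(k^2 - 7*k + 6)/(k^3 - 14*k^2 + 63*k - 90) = (k - 1)/(k^2 - 8*k + 15)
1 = 1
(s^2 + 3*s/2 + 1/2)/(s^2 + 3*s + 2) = (s + 1/2)/(s + 2)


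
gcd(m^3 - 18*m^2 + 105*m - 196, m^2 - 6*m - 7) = m - 7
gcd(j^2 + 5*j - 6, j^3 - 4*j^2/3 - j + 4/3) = j - 1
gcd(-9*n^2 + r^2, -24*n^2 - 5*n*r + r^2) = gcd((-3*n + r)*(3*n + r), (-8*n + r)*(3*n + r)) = 3*n + r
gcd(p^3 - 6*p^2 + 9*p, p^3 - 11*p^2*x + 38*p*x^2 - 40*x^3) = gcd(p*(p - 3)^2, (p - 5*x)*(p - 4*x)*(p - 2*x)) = 1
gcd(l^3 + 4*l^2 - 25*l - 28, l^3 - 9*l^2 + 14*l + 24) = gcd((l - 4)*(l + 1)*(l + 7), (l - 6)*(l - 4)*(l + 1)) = l^2 - 3*l - 4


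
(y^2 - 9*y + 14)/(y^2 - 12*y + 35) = (y - 2)/(y - 5)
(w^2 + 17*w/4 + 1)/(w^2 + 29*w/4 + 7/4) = (w + 4)/(w + 7)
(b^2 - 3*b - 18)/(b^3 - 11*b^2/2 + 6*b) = 2*(b^2 - 3*b - 18)/(b*(2*b^2 - 11*b + 12))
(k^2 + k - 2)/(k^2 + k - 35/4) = 4*(k^2 + k - 2)/(4*k^2 + 4*k - 35)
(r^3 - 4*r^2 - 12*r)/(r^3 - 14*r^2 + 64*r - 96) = r*(r + 2)/(r^2 - 8*r + 16)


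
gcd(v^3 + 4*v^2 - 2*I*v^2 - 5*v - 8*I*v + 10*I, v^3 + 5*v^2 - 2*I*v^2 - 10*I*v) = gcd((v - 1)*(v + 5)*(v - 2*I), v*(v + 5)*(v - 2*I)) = v^2 + v*(5 - 2*I) - 10*I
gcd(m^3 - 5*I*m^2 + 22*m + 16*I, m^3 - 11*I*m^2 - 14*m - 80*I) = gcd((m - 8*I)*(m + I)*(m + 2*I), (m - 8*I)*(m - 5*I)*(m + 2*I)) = m^2 - 6*I*m + 16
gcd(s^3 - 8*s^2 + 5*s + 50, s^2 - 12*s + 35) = s - 5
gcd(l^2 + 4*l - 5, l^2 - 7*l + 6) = l - 1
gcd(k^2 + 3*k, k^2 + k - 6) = k + 3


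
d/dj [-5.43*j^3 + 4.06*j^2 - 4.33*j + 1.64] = -16.29*j^2 + 8.12*j - 4.33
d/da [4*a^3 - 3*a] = 12*a^2 - 3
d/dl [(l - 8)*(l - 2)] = 2*l - 10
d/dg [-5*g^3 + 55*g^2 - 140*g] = -15*g^2 + 110*g - 140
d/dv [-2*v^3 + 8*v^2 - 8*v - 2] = -6*v^2 + 16*v - 8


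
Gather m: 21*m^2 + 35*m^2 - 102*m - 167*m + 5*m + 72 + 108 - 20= 56*m^2 - 264*m + 160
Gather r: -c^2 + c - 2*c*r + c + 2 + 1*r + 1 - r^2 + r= -c^2 + 2*c - r^2 + r*(2 - 2*c) + 3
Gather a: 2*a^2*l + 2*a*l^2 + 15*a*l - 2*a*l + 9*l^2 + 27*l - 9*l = 2*a^2*l + a*(2*l^2 + 13*l) + 9*l^2 + 18*l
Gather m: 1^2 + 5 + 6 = 12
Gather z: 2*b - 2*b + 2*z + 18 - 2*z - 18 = 0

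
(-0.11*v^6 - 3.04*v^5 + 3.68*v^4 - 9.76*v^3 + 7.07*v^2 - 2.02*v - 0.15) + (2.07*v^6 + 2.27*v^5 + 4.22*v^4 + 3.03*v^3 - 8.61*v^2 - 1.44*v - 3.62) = 1.96*v^6 - 0.77*v^5 + 7.9*v^4 - 6.73*v^3 - 1.54*v^2 - 3.46*v - 3.77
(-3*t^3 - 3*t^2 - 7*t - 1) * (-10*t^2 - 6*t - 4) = 30*t^5 + 48*t^4 + 100*t^3 + 64*t^2 + 34*t + 4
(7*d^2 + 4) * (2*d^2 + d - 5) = 14*d^4 + 7*d^3 - 27*d^2 + 4*d - 20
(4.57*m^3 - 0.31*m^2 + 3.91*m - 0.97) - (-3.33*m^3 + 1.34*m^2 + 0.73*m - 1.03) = 7.9*m^3 - 1.65*m^2 + 3.18*m + 0.0600000000000001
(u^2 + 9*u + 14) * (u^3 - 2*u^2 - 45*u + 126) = u^5 + 7*u^4 - 49*u^3 - 307*u^2 + 504*u + 1764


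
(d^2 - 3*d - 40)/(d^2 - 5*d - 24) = (d + 5)/(d + 3)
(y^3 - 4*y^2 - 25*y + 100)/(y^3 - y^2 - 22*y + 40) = (y - 5)/(y - 2)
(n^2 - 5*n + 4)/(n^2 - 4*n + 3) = (n - 4)/(n - 3)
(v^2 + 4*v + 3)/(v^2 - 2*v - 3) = (v + 3)/(v - 3)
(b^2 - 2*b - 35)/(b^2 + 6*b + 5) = (b - 7)/(b + 1)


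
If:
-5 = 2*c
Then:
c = -5/2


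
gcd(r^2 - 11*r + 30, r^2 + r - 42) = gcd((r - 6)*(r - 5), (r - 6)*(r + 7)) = r - 6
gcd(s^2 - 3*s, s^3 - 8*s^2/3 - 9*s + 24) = s - 3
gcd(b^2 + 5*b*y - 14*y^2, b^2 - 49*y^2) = b + 7*y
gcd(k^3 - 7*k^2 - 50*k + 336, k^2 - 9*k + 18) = k - 6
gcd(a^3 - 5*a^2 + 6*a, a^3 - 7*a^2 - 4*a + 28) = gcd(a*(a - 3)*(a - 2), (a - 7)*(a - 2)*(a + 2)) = a - 2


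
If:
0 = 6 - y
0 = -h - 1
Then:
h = -1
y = 6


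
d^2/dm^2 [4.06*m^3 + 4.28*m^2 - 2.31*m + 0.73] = 24.36*m + 8.56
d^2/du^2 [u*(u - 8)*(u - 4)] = 6*u - 24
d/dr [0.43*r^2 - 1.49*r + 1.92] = 0.86*r - 1.49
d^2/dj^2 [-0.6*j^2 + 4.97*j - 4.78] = -1.20000000000000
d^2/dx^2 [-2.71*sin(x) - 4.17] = 2.71*sin(x)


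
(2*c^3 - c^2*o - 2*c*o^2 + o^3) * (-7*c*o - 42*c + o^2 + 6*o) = -14*c^4*o - 84*c^4 + 9*c^3*o^2 + 54*c^3*o + 13*c^2*o^3 + 78*c^2*o^2 - 9*c*o^4 - 54*c*o^3 + o^5 + 6*o^4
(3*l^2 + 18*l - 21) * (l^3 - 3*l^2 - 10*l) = 3*l^5 + 9*l^4 - 105*l^3 - 117*l^2 + 210*l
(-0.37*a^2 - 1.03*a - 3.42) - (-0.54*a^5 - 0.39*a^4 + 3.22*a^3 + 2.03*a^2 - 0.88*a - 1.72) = 0.54*a^5 + 0.39*a^4 - 3.22*a^3 - 2.4*a^2 - 0.15*a - 1.7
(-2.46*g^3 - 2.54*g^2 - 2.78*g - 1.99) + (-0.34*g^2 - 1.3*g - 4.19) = -2.46*g^3 - 2.88*g^2 - 4.08*g - 6.18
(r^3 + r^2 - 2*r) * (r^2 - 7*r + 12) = r^5 - 6*r^4 + 3*r^3 + 26*r^2 - 24*r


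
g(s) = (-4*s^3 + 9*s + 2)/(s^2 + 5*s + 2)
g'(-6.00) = 35.94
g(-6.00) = 101.50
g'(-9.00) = 0.20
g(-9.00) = 74.66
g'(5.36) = -3.15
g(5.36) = -9.83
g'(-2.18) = 10.69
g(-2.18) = -5.74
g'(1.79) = -1.87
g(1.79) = -0.34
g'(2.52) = -2.31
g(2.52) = -1.88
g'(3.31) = -2.64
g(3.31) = -3.84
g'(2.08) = -2.07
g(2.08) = -0.91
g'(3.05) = -2.54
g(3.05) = -3.17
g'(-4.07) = 337.92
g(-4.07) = -131.67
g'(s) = (9 - 12*s^2)/(s^2 + 5*s + 2) + (-2*s - 5)*(-4*s^3 + 9*s + 2)/(s^2 + 5*s + 2)^2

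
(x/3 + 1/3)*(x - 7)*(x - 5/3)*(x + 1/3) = x^4/3 - 22*x^3/9 + 4*x^2/27 + 38*x/9 + 35/27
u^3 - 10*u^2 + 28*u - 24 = (u - 6)*(u - 2)^2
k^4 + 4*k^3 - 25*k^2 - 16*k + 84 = (k - 3)*(k - 2)*(k + 2)*(k + 7)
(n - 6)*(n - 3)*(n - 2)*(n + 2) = n^4 - 9*n^3 + 14*n^2 + 36*n - 72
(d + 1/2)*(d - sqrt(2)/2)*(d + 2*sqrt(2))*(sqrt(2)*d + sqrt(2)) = sqrt(2)*d^4 + 3*sqrt(2)*d^3/2 + 3*d^3 - 3*sqrt(2)*d^2/2 + 9*d^2/2 - 3*sqrt(2)*d + 3*d/2 - sqrt(2)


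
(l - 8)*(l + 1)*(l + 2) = l^3 - 5*l^2 - 22*l - 16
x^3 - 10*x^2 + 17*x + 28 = (x - 7)*(x - 4)*(x + 1)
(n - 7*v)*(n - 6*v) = n^2 - 13*n*v + 42*v^2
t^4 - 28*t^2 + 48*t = t*(t - 4)*(t - 2)*(t + 6)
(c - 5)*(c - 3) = c^2 - 8*c + 15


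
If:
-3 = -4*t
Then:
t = 3/4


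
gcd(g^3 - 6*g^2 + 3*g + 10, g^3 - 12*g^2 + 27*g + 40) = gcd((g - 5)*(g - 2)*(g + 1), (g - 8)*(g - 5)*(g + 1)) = g^2 - 4*g - 5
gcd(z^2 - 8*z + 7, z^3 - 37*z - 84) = z - 7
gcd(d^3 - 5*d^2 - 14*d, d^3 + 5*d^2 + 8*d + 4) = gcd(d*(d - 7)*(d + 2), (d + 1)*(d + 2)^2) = d + 2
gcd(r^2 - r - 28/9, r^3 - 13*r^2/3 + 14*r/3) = r - 7/3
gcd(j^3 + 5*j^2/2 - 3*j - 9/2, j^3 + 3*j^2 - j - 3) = j^2 + 4*j + 3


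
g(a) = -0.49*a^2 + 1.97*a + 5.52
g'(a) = 1.97 - 0.98*a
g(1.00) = 7.00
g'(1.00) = 0.99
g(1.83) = 7.48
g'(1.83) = 0.18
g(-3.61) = -7.98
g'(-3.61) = 5.51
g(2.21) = 7.48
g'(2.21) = -0.20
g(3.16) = 6.85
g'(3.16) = -1.13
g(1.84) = 7.49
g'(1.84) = 0.17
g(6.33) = -1.64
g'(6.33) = -4.23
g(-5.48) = -19.99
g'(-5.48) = 7.34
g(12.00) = -41.40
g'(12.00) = -9.79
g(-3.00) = -4.80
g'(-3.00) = 4.91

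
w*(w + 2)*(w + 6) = w^3 + 8*w^2 + 12*w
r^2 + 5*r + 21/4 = (r + 3/2)*(r + 7/2)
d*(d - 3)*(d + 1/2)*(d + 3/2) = d^4 - d^3 - 21*d^2/4 - 9*d/4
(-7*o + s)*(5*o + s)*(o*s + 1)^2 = -35*o^4*s^2 - 2*o^3*s^3 - 70*o^3*s + o^2*s^4 - 4*o^2*s^2 - 35*o^2 + 2*o*s^3 - 2*o*s + s^2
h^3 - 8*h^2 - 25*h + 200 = (h - 8)*(h - 5)*(h + 5)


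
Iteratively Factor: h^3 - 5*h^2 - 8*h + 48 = (h - 4)*(h^2 - h - 12) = (h - 4)*(h + 3)*(h - 4)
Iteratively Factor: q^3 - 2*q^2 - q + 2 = (q + 1)*(q^2 - 3*q + 2) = (q - 2)*(q + 1)*(q - 1)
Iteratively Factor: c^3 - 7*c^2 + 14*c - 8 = (c - 2)*(c^2 - 5*c + 4) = (c - 2)*(c - 1)*(c - 4)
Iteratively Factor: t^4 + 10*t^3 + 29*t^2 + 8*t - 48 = (t - 1)*(t^3 + 11*t^2 + 40*t + 48) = (t - 1)*(t + 3)*(t^2 + 8*t + 16) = (t - 1)*(t + 3)*(t + 4)*(t + 4)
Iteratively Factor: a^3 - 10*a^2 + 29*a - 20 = (a - 1)*(a^2 - 9*a + 20) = (a - 5)*(a - 1)*(a - 4)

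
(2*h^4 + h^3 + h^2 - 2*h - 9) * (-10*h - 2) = -20*h^5 - 14*h^4 - 12*h^3 + 18*h^2 + 94*h + 18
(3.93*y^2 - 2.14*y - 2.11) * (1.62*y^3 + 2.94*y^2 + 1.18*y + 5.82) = 6.3666*y^5 + 8.0874*y^4 - 5.0724*y^3 + 14.144*y^2 - 14.9446*y - 12.2802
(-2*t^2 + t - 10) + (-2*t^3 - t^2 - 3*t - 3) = -2*t^3 - 3*t^2 - 2*t - 13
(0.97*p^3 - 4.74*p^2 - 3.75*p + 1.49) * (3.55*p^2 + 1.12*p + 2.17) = 3.4435*p^5 - 15.7406*p^4 - 16.5164*p^3 - 9.1963*p^2 - 6.4687*p + 3.2333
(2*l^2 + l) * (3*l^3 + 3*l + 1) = 6*l^5 + 3*l^4 + 6*l^3 + 5*l^2 + l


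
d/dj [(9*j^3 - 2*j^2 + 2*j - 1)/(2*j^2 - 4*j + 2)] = j*(9*j^2 - 27*j + 2)/(2*(j^3 - 3*j^2 + 3*j - 1))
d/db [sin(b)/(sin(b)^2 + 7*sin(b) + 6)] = (cos(b)^2 + 5)*cos(b)/((sin(b) + 1)^2*(sin(b) + 6)^2)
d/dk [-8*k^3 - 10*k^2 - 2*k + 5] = -24*k^2 - 20*k - 2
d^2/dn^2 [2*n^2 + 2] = 4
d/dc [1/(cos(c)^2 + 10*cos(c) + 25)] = 2*sin(c)/(cos(c) + 5)^3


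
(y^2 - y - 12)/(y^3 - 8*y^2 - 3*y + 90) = (y - 4)/(y^2 - 11*y + 30)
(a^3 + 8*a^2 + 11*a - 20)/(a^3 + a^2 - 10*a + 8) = (a + 5)/(a - 2)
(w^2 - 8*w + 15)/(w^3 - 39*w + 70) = (w - 3)/(w^2 + 5*w - 14)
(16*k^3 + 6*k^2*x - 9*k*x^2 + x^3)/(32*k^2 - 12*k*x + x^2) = (-2*k^2 - k*x + x^2)/(-4*k + x)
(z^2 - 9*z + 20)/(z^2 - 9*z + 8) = (z^2 - 9*z + 20)/(z^2 - 9*z + 8)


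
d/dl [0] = 0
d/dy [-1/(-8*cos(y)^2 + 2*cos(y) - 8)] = (8*cos(y) - 1)*sin(y)/(2*(4*sin(y)^2 + cos(y) - 8)^2)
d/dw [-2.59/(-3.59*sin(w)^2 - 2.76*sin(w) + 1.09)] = -(18.5962*sin(w) + 7.1484)*cos(w)/(3.59*sin(w)^2 + 2.76*sin(w) - 1.09)^2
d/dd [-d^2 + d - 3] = 1 - 2*d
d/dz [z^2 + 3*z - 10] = 2*z + 3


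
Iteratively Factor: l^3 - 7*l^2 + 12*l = (l - 3)*(l^2 - 4*l) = (l - 4)*(l - 3)*(l)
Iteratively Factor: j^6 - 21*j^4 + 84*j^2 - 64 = (j - 4)*(j^5 + 4*j^4 - 5*j^3 - 20*j^2 + 4*j + 16) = (j - 4)*(j + 4)*(j^4 - 5*j^2 + 4) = (j - 4)*(j + 2)*(j + 4)*(j^3 - 2*j^2 - j + 2) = (j - 4)*(j - 1)*(j + 2)*(j + 4)*(j^2 - j - 2) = (j - 4)*(j - 2)*(j - 1)*(j + 2)*(j + 4)*(j + 1)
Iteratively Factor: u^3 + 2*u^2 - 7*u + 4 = (u - 1)*(u^2 + 3*u - 4) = (u - 1)*(u + 4)*(u - 1)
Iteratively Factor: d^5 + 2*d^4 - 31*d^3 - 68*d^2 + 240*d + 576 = (d - 4)*(d^4 + 6*d^3 - 7*d^2 - 96*d - 144) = (d - 4)*(d + 4)*(d^3 + 2*d^2 - 15*d - 36) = (d - 4)*(d + 3)*(d + 4)*(d^2 - d - 12) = (d - 4)^2*(d + 3)*(d + 4)*(d + 3)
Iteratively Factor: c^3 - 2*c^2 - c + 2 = (c - 1)*(c^2 - c - 2) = (c - 1)*(c + 1)*(c - 2)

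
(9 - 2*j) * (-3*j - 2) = 6*j^2 - 23*j - 18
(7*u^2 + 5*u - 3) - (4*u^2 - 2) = 3*u^2 + 5*u - 1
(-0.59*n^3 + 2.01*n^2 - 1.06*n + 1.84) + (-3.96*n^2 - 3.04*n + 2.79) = -0.59*n^3 - 1.95*n^2 - 4.1*n + 4.63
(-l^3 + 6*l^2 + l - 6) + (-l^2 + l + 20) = -l^3 + 5*l^2 + 2*l + 14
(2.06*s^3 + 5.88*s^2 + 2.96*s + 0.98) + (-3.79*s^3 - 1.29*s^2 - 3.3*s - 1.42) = -1.73*s^3 + 4.59*s^2 - 0.34*s - 0.44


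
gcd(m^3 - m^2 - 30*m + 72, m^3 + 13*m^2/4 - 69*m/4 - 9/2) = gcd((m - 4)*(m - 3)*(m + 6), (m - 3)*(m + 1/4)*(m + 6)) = m^2 + 3*m - 18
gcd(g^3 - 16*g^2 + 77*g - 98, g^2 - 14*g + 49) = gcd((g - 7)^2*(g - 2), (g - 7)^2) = g^2 - 14*g + 49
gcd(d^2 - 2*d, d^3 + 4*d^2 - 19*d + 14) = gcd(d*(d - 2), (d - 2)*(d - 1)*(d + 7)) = d - 2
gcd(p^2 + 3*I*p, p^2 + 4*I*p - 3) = p + 3*I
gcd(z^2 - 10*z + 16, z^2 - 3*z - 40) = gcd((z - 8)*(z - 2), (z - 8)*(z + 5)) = z - 8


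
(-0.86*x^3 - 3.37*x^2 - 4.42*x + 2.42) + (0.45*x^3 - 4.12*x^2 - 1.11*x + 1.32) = -0.41*x^3 - 7.49*x^2 - 5.53*x + 3.74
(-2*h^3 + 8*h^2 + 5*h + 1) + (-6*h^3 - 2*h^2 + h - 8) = -8*h^3 + 6*h^2 + 6*h - 7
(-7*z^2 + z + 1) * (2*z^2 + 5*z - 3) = -14*z^4 - 33*z^3 + 28*z^2 + 2*z - 3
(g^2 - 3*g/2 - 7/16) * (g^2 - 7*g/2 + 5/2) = g^4 - 5*g^3 + 117*g^2/16 - 71*g/32 - 35/32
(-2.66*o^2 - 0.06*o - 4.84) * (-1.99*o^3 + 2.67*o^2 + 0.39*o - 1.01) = 5.2934*o^5 - 6.9828*o^4 + 8.434*o^3 - 10.2596*o^2 - 1.827*o + 4.8884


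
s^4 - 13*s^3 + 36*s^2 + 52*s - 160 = (s - 8)*(s - 5)*(s - 2)*(s + 2)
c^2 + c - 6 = (c - 2)*(c + 3)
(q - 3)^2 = q^2 - 6*q + 9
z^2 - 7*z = z*(z - 7)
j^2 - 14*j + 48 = (j - 8)*(j - 6)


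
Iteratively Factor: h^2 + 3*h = (h + 3)*(h)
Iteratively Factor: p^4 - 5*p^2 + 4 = (p - 2)*(p^3 + 2*p^2 - p - 2) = (p - 2)*(p - 1)*(p^2 + 3*p + 2) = (p - 2)*(p - 1)*(p + 2)*(p + 1)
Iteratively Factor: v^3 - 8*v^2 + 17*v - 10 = (v - 2)*(v^2 - 6*v + 5) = (v - 2)*(v - 1)*(v - 5)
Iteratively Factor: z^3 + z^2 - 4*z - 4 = (z + 2)*(z^2 - z - 2) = (z + 1)*(z + 2)*(z - 2)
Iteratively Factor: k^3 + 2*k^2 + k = (k)*(k^2 + 2*k + 1) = k*(k + 1)*(k + 1)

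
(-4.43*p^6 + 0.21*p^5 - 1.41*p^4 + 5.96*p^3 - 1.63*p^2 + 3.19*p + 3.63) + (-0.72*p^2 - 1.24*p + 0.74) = -4.43*p^6 + 0.21*p^5 - 1.41*p^4 + 5.96*p^3 - 2.35*p^2 + 1.95*p + 4.37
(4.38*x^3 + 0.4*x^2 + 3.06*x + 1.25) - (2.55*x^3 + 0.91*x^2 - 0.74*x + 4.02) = 1.83*x^3 - 0.51*x^2 + 3.8*x - 2.77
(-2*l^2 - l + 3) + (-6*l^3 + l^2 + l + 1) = -6*l^3 - l^2 + 4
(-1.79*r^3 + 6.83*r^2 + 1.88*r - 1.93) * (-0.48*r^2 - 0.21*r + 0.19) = 0.8592*r^5 - 2.9025*r^4 - 2.6768*r^3 + 1.8293*r^2 + 0.7625*r - 0.3667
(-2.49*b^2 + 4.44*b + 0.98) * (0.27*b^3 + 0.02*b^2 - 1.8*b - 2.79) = -0.6723*b^5 + 1.149*b^4 + 4.8354*b^3 - 1.0253*b^2 - 14.1516*b - 2.7342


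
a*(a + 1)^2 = a^3 + 2*a^2 + a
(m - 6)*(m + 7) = m^2 + m - 42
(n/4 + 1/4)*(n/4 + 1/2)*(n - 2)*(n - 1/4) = n^4/16 + 3*n^3/64 - 17*n^2/64 - 3*n/16 + 1/16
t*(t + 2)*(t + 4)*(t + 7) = t^4 + 13*t^3 + 50*t^2 + 56*t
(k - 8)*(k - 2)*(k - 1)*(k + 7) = k^4 - 4*k^3 - 51*k^2 + 166*k - 112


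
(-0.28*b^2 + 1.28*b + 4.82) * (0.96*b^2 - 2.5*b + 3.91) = -0.2688*b^4 + 1.9288*b^3 + 0.3324*b^2 - 7.0452*b + 18.8462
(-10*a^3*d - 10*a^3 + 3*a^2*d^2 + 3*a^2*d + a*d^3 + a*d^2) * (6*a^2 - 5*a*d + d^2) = -60*a^5*d - 60*a^5 + 68*a^4*d^2 + 68*a^4*d - 19*a^3*d^3 - 19*a^3*d^2 - 2*a^2*d^4 - 2*a^2*d^3 + a*d^5 + a*d^4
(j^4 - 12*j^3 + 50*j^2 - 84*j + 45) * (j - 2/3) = j^5 - 38*j^4/3 + 58*j^3 - 352*j^2/3 + 101*j - 30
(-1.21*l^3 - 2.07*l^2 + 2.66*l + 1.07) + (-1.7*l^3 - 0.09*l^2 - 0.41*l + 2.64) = -2.91*l^3 - 2.16*l^2 + 2.25*l + 3.71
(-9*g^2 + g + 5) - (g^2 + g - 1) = 6 - 10*g^2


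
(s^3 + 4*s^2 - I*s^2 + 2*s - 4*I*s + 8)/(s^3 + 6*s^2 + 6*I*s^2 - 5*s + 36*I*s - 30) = (s^2 + 2*s*(2 - I) - 8*I)/(s^2 + s*(6 + 5*I) + 30*I)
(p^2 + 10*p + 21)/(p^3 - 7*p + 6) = (p + 7)/(p^2 - 3*p + 2)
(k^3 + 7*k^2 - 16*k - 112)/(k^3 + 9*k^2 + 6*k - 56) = (k - 4)/(k - 2)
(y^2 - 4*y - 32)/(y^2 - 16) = (y - 8)/(y - 4)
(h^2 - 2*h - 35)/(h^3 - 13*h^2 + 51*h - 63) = (h + 5)/(h^2 - 6*h + 9)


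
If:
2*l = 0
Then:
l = 0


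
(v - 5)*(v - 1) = v^2 - 6*v + 5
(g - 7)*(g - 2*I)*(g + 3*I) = g^3 - 7*g^2 + I*g^2 + 6*g - 7*I*g - 42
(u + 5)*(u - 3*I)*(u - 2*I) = u^3 + 5*u^2 - 5*I*u^2 - 6*u - 25*I*u - 30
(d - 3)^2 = d^2 - 6*d + 9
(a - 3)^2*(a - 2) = a^3 - 8*a^2 + 21*a - 18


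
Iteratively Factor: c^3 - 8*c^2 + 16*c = (c - 4)*(c^2 - 4*c) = (c - 4)^2*(c)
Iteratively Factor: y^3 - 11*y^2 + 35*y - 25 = (y - 5)*(y^2 - 6*y + 5) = (y - 5)^2*(y - 1)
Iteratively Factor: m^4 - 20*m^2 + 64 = (m - 4)*(m^3 + 4*m^2 - 4*m - 16) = (m - 4)*(m - 2)*(m^2 + 6*m + 8) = (m - 4)*(m - 2)*(m + 2)*(m + 4)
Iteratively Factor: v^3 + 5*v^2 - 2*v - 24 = (v - 2)*(v^2 + 7*v + 12) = (v - 2)*(v + 3)*(v + 4)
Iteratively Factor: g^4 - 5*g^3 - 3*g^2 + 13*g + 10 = (g + 1)*(g^3 - 6*g^2 + 3*g + 10) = (g + 1)^2*(g^2 - 7*g + 10) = (g - 2)*(g + 1)^2*(g - 5)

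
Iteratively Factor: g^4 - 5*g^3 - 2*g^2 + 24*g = (g)*(g^3 - 5*g^2 - 2*g + 24) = g*(g + 2)*(g^2 - 7*g + 12) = g*(g - 3)*(g + 2)*(g - 4)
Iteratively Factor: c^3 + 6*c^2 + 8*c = (c + 4)*(c^2 + 2*c) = (c + 2)*(c + 4)*(c)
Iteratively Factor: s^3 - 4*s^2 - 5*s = (s)*(s^2 - 4*s - 5) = s*(s + 1)*(s - 5)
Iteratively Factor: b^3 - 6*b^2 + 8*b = (b)*(b^2 - 6*b + 8) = b*(b - 2)*(b - 4)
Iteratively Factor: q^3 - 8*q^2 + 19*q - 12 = (q - 1)*(q^2 - 7*q + 12) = (q - 3)*(q - 1)*(q - 4)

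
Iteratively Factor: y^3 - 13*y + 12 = (y - 1)*(y^2 + y - 12) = (y - 3)*(y - 1)*(y + 4)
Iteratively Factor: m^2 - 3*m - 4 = (m - 4)*(m + 1)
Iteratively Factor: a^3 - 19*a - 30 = (a + 2)*(a^2 - 2*a - 15) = (a + 2)*(a + 3)*(a - 5)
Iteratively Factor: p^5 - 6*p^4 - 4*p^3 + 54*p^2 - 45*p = (p - 5)*(p^4 - p^3 - 9*p^2 + 9*p) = p*(p - 5)*(p^3 - p^2 - 9*p + 9) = p*(p - 5)*(p - 1)*(p^2 - 9) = p*(p - 5)*(p - 1)*(p + 3)*(p - 3)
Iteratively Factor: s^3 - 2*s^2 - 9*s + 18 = (s - 2)*(s^2 - 9) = (s - 2)*(s + 3)*(s - 3)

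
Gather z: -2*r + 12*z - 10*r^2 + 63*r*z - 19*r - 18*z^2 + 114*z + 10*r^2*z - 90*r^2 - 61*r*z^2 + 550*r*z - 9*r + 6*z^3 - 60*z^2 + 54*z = -100*r^2 - 30*r + 6*z^3 + z^2*(-61*r - 78) + z*(10*r^2 + 613*r + 180)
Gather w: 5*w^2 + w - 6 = 5*w^2 + w - 6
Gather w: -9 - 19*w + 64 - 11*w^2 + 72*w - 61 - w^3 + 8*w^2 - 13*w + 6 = -w^3 - 3*w^2 + 40*w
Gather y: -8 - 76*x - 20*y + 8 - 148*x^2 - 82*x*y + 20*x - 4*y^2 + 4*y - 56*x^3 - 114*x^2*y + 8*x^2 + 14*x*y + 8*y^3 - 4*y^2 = -56*x^3 - 140*x^2 - 56*x + 8*y^3 - 8*y^2 + y*(-114*x^2 - 68*x - 16)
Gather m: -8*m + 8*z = -8*m + 8*z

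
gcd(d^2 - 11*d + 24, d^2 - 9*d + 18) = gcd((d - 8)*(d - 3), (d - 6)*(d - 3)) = d - 3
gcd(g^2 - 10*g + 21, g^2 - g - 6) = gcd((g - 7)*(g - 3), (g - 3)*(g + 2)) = g - 3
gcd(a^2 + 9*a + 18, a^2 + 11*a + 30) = a + 6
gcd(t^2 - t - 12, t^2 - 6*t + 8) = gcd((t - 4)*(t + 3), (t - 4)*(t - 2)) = t - 4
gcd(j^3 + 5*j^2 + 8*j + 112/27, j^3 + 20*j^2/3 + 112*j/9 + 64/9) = j^2 + 8*j/3 + 16/9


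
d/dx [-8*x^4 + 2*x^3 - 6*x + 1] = -32*x^3 + 6*x^2 - 6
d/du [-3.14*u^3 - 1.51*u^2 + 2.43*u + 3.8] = -9.42*u^2 - 3.02*u + 2.43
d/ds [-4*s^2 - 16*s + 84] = -8*s - 16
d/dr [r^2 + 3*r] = 2*r + 3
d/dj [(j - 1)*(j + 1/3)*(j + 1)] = 3*j^2 + 2*j/3 - 1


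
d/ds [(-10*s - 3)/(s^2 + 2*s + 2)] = 2*(5*s^2 + 3*s - 7)/(s^4 + 4*s^3 + 8*s^2 + 8*s + 4)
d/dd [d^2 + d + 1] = 2*d + 1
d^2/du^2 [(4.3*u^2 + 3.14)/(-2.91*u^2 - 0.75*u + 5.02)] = (18.7695*u^3 - 536.430564*u^2 - 41.1183*u - 311.995436)/(24.642171*u^6 + 19.053225*u^5 - 122.618961*u^4 - 65.315025*u^3 + 211.528242*u^2 + 56.7009*u - 126.506008)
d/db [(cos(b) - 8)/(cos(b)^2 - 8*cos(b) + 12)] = (cos(b)^2 - 16*cos(b) + 52)*sin(b)/(cos(b)^2 - 8*cos(b) + 12)^2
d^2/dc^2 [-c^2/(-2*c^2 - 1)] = 2*(1 - 6*c^2)/(8*c^6 + 12*c^4 + 6*c^2 + 1)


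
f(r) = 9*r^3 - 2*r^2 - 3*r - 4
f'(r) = 27*r^2 - 4*r - 3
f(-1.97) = -74.66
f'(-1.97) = 109.66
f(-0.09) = -3.75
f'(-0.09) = -2.42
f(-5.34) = -1415.47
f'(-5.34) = 788.28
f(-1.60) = -41.18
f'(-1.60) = 72.52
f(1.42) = 13.48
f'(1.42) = 45.76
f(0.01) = -4.03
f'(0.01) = -3.04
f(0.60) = -4.58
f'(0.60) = 4.32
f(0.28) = -4.80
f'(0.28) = -2.00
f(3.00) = 212.00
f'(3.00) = 228.00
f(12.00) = 15224.00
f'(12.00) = 3837.00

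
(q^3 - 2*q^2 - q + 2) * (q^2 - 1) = q^5 - 2*q^4 - 2*q^3 + 4*q^2 + q - 2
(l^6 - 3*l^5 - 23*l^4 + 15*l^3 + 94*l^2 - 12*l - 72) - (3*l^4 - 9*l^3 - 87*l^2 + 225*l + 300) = l^6 - 3*l^5 - 26*l^4 + 24*l^3 + 181*l^2 - 237*l - 372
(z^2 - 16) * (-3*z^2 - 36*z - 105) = -3*z^4 - 36*z^3 - 57*z^2 + 576*z + 1680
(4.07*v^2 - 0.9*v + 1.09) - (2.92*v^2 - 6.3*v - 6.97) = 1.15*v^2 + 5.4*v + 8.06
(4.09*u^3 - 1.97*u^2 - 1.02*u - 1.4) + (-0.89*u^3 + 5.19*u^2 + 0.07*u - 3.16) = 3.2*u^3 + 3.22*u^2 - 0.95*u - 4.56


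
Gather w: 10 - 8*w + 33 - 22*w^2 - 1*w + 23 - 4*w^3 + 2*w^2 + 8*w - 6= -4*w^3 - 20*w^2 - w + 60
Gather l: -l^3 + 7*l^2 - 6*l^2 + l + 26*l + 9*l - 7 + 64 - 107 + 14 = -l^3 + l^2 + 36*l - 36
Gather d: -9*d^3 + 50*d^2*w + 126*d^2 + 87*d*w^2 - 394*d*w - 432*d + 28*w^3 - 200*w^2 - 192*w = -9*d^3 + d^2*(50*w + 126) + d*(87*w^2 - 394*w - 432) + 28*w^3 - 200*w^2 - 192*w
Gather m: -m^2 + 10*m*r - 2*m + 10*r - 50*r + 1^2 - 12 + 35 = -m^2 + m*(10*r - 2) - 40*r + 24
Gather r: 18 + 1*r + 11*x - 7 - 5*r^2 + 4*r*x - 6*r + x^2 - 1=-5*r^2 + r*(4*x - 5) + x^2 + 11*x + 10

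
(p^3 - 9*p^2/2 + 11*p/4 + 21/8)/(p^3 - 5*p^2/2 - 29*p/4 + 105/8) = (2*p + 1)/(2*p + 5)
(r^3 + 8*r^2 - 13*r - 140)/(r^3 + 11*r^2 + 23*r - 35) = (r - 4)/(r - 1)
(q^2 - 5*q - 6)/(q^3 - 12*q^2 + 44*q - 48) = (q + 1)/(q^2 - 6*q + 8)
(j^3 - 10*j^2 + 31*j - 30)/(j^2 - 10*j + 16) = (j^2 - 8*j + 15)/(j - 8)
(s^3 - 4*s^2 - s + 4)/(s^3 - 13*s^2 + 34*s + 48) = (s^2 - 5*s + 4)/(s^2 - 14*s + 48)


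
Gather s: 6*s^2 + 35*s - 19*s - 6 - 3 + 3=6*s^2 + 16*s - 6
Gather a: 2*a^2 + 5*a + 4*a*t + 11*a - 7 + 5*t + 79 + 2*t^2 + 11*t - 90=2*a^2 + a*(4*t + 16) + 2*t^2 + 16*t - 18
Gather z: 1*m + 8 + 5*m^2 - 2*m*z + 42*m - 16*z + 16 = 5*m^2 + 43*m + z*(-2*m - 16) + 24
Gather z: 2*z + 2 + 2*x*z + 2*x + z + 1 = 2*x + z*(2*x + 3) + 3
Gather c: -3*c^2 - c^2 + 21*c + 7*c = -4*c^2 + 28*c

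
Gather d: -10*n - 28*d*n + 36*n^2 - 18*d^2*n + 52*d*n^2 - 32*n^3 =-18*d^2*n + d*(52*n^2 - 28*n) - 32*n^3 + 36*n^2 - 10*n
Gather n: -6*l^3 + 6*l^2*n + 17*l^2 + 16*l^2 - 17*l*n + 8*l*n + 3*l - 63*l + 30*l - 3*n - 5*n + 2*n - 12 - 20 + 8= -6*l^3 + 33*l^2 - 30*l + n*(6*l^2 - 9*l - 6) - 24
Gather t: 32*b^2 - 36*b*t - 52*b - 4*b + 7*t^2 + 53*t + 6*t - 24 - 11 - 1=32*b^2 - 56*b + 7*t^2 + t*(59 - 36*b) - 36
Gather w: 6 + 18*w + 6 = 18*w + 12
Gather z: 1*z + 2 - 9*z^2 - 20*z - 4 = -9*z^2 - 19*z - 2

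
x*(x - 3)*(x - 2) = x^3 - 5*x^2 + 6*x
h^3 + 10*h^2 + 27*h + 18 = (h + 1)*(h + 3)*(h + 6)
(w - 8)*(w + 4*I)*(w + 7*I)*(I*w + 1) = I*w^4 - 10*w^3 - 8*I*w^3 + 80*w^2 - 17*I*w^2 - 28*w + 136*I*w + 224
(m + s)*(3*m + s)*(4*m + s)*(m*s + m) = 12*m^4*s + 12*m^4 + 19*m^3*s^2 + 19*m^3*s + 8*m^2*s^3 + 8*m^2*s^2 + m*s^4 + m*s^3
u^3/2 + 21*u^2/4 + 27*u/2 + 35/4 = (u/2 + 1/2)*(u + 5/2)*(u + 7)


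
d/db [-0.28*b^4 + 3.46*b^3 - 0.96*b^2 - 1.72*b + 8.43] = -1.12*b^3 + 10.38*b^2 - 1.92*b - 1.72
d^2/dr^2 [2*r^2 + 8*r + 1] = 4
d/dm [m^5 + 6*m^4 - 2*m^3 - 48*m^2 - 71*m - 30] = 5*m^4 + 24*m^3 - 6*m^2 - 96*m - 71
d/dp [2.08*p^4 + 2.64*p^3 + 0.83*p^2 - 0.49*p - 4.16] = 8.32*p^3 + 7.92*p^2 + 1.66*p - 0.49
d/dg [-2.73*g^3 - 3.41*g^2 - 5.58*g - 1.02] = -8.19*g^2 - 6.82*g - 5.58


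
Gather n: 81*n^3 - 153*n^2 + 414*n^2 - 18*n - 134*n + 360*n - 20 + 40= 81*n^3 + 261*n^2 + 208*n + 20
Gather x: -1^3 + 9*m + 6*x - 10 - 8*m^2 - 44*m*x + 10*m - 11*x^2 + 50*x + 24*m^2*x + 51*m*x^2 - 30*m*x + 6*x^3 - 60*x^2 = -8*m^2 + 19*m + 6*x^3 + x^2*(51*m - 71) + x*(24*m^2 - 74*m + 56) - 11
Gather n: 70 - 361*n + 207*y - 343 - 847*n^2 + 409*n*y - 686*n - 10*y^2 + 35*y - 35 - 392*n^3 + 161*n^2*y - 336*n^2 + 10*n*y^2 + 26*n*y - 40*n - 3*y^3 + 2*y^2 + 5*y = -392*n^3 + n^2*(161*y - 1183) + n*(10*y^2 + 435*y - 1087) - 3*y^3 - 8*y^2 + 247*y - 308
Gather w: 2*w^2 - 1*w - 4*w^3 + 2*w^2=-4*w^3 + 4*w^2 - w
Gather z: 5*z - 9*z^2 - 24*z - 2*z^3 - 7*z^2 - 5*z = -2*z^3 - 16*z^2 - 24*z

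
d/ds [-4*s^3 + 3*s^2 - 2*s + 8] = -12*s^2 + 6*s - 2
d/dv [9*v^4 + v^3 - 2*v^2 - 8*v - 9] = 36*v^3 + 3*v^2 - 4*v - 8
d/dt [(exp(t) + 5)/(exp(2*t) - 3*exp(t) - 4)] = (-exp(2*t) - 10*exp(t) + 11)*exp(t)/(exp(4*t) - 6*exp(3*t) + exp(2*t) + 24*exp(t) + 16)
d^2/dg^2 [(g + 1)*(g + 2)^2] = 6*g + 10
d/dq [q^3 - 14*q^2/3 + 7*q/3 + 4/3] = 3*q^2 - 28*q/3 + 7/3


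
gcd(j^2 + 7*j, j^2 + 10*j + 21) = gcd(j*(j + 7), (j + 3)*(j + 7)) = j + 7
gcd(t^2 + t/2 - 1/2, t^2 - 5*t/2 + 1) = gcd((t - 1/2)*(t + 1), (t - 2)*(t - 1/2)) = t - 1/2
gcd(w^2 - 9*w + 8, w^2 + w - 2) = w - 1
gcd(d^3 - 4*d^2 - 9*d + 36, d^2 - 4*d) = d - 4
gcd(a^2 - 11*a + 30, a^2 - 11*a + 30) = a^2 - 11*a + 30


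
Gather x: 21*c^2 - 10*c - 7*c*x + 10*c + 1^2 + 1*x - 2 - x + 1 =21*c^2 - 7*c*x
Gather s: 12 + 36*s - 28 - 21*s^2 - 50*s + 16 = -21*s^2 - 14*s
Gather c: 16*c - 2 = 16*c - 2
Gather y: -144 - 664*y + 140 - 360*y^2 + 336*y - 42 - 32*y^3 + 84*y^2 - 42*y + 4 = -32*y^3 - 276*y^2 - 370*y - 42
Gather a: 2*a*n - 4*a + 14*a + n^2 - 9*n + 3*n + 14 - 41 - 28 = a*(2*n + 10) + n^2 - 6*n - 55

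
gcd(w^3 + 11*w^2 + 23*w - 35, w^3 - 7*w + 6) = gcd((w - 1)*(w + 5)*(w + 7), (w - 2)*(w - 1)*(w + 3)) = w - 1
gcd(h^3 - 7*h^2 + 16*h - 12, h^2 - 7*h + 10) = h - 2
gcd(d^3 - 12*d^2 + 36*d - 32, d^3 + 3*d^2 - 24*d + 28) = d^2 - 4*d + 4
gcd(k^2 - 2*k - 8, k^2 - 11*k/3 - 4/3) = k - 4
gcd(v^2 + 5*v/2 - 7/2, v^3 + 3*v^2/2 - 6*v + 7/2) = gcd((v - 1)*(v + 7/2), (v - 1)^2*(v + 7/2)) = v^2 + 5*v/2 - 7/2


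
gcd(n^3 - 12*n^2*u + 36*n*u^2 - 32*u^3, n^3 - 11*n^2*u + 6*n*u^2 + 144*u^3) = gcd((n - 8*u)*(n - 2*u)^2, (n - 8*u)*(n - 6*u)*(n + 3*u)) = -n + 8*u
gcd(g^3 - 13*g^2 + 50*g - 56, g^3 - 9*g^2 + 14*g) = g^2 - 9*g + 14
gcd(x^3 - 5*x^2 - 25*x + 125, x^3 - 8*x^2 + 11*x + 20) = x - 5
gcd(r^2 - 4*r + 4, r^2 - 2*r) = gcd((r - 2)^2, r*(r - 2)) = r - 2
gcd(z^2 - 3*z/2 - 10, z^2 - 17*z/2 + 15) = 1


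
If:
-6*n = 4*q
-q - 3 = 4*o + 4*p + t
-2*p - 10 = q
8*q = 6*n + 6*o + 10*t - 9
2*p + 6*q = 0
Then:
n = -4/3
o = 157/34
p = -6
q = 2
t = 9/17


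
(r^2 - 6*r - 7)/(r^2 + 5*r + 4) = (r - 7)/(r + 4)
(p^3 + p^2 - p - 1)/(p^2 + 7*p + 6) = (p^2 - 1)/(p + 6)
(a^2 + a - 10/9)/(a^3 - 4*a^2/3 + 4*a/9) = (3*a + 5)/(a*(3*a - 2))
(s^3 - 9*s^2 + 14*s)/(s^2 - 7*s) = s - 2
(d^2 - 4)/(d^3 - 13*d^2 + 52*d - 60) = (d + 2)/(d^2 - 11*d + 30)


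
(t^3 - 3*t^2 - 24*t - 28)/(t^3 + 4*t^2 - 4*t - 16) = (t^2 - 5*t - 14)/(t^2 + 2*t - 8)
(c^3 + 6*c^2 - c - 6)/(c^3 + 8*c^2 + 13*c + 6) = (c - 1)/(c + 1)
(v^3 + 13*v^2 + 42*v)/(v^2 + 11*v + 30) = v*(v + 7)/(v + 5)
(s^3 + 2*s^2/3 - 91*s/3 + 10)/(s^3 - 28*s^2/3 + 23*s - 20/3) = (s + 6)/(s - 4)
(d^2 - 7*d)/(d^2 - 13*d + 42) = d/(d - 6)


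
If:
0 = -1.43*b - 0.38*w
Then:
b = -0.265734265734266*w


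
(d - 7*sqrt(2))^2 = d^2 - 14*sqrt(2)*d + 98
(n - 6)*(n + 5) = n^2 - n - 30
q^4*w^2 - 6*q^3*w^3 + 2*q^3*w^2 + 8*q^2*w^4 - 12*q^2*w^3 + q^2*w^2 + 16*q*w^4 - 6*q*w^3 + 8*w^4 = (q - 4*w)*(q - 2*w)*(q*w + w)^2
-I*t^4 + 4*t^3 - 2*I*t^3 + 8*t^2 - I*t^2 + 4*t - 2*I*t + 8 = (t + 2)*(t - I)*(t + 4*I)*(-I*t + 1)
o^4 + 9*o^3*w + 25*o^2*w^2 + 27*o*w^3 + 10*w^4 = (o + w)^2*(o + 2*w)*(o + 5*w)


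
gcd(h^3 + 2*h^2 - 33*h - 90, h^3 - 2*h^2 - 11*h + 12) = h + 3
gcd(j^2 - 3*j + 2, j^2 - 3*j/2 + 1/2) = j - 1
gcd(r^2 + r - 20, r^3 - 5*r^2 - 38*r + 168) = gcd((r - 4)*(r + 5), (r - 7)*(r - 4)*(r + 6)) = r - 4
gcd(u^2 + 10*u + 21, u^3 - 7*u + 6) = u + 3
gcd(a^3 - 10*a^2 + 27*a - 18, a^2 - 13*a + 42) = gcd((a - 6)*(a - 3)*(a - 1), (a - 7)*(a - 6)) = a - 6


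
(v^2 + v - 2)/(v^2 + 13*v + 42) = (v^2 + v - 2)/(v^2 + 13*v + 42)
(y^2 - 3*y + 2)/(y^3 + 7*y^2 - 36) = (y - 1)/(y^2 + 9*y + 18)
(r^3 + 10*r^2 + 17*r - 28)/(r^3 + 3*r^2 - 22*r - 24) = (r^3 + 10*r^2 + 17*r - 28)/(r^3 + 3*r^2 - 22*r - 24)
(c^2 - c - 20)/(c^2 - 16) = (c - 5)/(c - 4)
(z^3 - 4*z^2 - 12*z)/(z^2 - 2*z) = (z^2 - 4*z - 12)/(z - 2)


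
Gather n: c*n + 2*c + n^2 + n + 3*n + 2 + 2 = 2*c + n^2 + n*(c + 4) + 4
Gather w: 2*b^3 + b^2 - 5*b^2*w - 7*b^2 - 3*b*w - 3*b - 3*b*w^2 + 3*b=2*b^3 - 6*b^2 - 3*b*w^2 + w*(-5*b^2 - 3*b)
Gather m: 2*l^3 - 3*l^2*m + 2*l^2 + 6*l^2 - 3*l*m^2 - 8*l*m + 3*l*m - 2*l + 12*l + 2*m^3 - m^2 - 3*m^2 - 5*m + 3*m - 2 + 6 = 2*l^3 + 8*l^2 + 10*l + 2*m^3 + m^2*(-3*l - 4) + m*(-3*l^2 - 5*l - 2) + 4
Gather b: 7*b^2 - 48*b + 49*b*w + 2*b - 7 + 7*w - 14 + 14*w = 7*b^2 + b*(49*w - 46) + 21*w - 21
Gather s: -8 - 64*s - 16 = -64*s - 24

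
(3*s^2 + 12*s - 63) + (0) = 3*s^2 + 12*s - 63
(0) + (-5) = -5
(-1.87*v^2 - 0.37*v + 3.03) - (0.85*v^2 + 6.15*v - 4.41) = -2.72*v^2 - 6.52*v + 7.44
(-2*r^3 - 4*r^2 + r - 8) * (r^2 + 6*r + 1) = -2*r^5 - 16*r^4 - 25*r^3 - 6*r^2 - 47*r - 8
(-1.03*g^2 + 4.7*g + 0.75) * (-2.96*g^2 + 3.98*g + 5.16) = 3.0488*g^4 - 18.0114*g^3 + 11.1712*g^2 + 27.237*g + 3.87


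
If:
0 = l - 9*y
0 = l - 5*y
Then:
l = 0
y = 0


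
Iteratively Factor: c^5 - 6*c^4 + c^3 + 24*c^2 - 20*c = (c + 2)*(c^4 - 8*c^3 + 17*c^2 - 10*c) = c*(c + 2)*(c^3 - 8*c^2 + 17*c - 10) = c*(c - 5)*(c + 2)*(c^2 - 3*c + 2) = c*(c - 5)*(c - 1)*(c + 2)*(c - 2)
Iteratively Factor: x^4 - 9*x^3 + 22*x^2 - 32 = (x - 4)*(x^3 - 5*x^2 + 2*x + 8) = (x - 4)^2*(x^2 - x - 2) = (x - 4)^2*(x - 2)*(x + 1)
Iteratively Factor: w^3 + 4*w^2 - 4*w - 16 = (w + 2)*(w^2 + 2*w - 8) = (w - 2)*(w + 2)*(w + 4)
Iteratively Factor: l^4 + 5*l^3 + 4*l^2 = (l)*(l^3 + 5*l^2 + 4*l) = l*(l + 1)*(l^2 + 4*l) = l*(l + 1)*(l + 4)*(l)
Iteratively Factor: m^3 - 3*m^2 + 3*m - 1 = (m - 1)*(m^2 - 2*m + 1) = (m - 1)^2*(m - 1)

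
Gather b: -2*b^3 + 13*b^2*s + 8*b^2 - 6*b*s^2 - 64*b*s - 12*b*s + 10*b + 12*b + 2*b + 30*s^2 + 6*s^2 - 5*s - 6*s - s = -2*b^3 + b^2*(13*s + 8) + b*(-6*s^2 - 76*s + 24) + 36*s^2 - 12*s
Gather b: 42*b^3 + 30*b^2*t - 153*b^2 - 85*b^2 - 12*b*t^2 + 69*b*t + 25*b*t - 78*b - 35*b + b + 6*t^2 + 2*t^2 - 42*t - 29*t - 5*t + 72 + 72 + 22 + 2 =42*b^3 + b^2*(30*t - 238) + b*(-12*t^2 + 94*t - 112) + 8*t^2 - 76*t + 168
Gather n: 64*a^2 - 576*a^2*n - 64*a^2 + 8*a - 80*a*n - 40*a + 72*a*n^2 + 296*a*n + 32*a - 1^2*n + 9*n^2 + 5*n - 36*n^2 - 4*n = n^2*(72*a - 27) + n*(-576*a^2 + 216*a)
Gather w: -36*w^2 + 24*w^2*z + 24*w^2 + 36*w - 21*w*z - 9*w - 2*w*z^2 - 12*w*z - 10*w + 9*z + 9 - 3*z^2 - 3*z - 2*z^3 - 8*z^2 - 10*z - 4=w^2*(24*z - 12) + w*(-2*z^2 - 33*z + 17) - 2*z^3 - 11*z^2 - 4*z + 5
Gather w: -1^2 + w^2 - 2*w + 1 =w^2 - 2*w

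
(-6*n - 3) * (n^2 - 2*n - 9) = -6*n^3 + 9*n^2 + 60*n + 27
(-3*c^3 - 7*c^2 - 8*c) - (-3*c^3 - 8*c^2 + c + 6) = c^2 - 9*c - 6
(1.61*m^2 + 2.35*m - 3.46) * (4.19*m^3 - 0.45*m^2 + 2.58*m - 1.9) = 6.7459*m^5 + 9.122*m^4 - 11.4011*m^3 + 4.561*m^2 - 13.3918*m + 6.574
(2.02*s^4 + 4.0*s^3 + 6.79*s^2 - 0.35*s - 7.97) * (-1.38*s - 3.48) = -2.7876*s^5 - 12.5496*s^4 - 23.2902*s^3 - 23.1462*s^2 + 12.2166*s + 27.7356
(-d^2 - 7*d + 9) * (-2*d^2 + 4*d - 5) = 2*d^4 + 10*d^3 - 41*d^2 + 71*d - 45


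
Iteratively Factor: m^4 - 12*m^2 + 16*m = (m)*(m^3 - 12*m + 16) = m*(m - 2)*(m^2 + 2*m - 8) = m*(m - 2)*(m + 4)*(m - 2)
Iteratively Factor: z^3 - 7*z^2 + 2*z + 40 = (z - 4)*(z^2 - 3*z - 10) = (z - 5)*(z - 4)*(z + 2)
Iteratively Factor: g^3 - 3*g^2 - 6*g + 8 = (g + 2)*(g^2 - 5*g + 4) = (g - 1)*(g + 2)*(g - 4)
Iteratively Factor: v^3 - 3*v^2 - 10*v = (v - 5)*(v^2 + 2*v) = v*(v - 5)*(v + 2)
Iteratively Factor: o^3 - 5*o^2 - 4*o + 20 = (o - 2)*(o^2 - 3*o - 10) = (o - 2)*(o + 2)*(o - 5)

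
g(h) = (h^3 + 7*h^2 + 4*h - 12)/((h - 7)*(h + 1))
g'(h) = (3*h^2 + 14*h + 4)/((h - 7)*(h + 1)) - (h^3 + 7*h^2 + 4*h - 12)/((h - 7)*(h + 1)^2) - (h^3 + 7*h^2 + 4*h - 12)/((h - 7)^2*(h + 1))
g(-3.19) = 0.63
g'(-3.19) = -0.11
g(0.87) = 0.22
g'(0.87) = -1.69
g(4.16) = -13.50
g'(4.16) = -9.93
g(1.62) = -1.21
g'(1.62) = -2.21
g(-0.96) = 32.27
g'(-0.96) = -781.63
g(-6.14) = -0.06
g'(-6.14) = 0.44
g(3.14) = -6.29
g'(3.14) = -4.96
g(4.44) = -16.61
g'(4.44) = -12.43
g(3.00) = -5.62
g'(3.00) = -4.56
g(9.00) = 66.00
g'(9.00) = -20.95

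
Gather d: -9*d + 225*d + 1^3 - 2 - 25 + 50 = 216*d + 24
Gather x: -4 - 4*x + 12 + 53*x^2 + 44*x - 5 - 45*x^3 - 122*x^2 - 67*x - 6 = -45*x^3 - 69*x^2 - 27*x - 3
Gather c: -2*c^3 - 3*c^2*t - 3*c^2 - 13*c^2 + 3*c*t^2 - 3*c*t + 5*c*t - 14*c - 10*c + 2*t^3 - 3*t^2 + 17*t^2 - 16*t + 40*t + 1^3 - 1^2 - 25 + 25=-2*c^3 + c^2*(-3*t - 16) + c*(3*t^2 + 2*t - 24) + 2*t^3 + 14*t^2 + 24*t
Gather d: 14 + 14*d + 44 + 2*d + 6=16*d + 64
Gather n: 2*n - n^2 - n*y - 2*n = -n^2 - n*y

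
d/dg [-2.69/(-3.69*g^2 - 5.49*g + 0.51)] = (-19.8522*g - 14.7681)/(3.69*g^2 + 5.49*g - 0.51)^2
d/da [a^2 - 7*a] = 2*a - 7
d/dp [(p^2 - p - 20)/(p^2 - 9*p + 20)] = -8/(p^2 - 8*p + 16)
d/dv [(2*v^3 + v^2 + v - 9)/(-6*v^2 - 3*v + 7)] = (-12*v^4 - 12*v^3 + 45*v^2 - 94*v - 20)/(36*v^4 + 36*v^3 - 75*v^2 - 42*v + 49)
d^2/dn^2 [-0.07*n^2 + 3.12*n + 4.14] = -0.140000000000000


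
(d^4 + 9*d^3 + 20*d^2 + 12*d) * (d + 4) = d^5 + 13*d^4 + 56*d^3 + 92*d^2 + 48*d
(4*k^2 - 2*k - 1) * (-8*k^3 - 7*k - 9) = -32*k^5 + 16*k^4 - 20*k^3 - 22*k^2 + 25*k + 9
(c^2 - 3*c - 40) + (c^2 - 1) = 2*c^2 - 3*c - 41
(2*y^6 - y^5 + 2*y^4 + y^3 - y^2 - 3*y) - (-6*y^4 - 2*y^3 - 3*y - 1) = 2*y^6 - y^5 + 8*y^4 + 3*y^3 - y^2 + 1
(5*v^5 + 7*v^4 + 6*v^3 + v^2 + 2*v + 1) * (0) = 0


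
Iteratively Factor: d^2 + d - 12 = (d - 3)*(d + 4)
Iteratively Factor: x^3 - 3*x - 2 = (x + 1)*(x^2 - x - 2) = (x - 2)*(x + 1)*(x + 1)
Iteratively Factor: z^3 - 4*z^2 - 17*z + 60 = (z - 5)*(z^2 + z - 12) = (z - 5)*(z - 3)*(z + 4)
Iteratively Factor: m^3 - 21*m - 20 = (m + 4)*(m^2 - 4*m - 5) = (m - 5)*(m + 4)*(m + 1)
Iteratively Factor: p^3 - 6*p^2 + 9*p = (p)*(p^2 - 6*p + 9) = p*(p - 3)*(p - 3)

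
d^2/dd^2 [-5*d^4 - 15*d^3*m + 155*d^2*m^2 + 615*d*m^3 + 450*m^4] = -60*d^2 - 90*d*m + 310*m^2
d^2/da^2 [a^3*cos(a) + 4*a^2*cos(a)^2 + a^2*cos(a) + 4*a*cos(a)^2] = -a^3*cos(a) - 6*a^2*sin(a) - a^2*cos(a) - 8*a^2*cos(2*a) - 4*a*sin(a) - 16*a*sin(2*a) + 6*a*cos(a) - 8*a*cos(2*a) - 8*sin(2*a) + 2*cos(a) + 4*cos(2*a) + 4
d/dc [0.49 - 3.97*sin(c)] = -3.97*cos(c)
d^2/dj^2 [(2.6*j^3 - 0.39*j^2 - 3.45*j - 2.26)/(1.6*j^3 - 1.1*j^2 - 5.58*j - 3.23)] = (-1.4210854715202e-14*j^7 + 7.15520000000001*j^6 + 86.2848*j^5 + 107.35488*j^4 + 113.69344*j^3 + 180.17994*j^2 + 82.99098*j - 8.45317)/(4.096*j^9 - 8.448*j^8 - 37.0464*j^7 + 32.7874*j^6 + 163.30812*j^5 + 58.54962*j^4 - 242.617632*j^3 - 336.140286*j^2 - 174.646746*j - 33.698267)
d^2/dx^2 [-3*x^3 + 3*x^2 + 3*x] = 6 - 18*x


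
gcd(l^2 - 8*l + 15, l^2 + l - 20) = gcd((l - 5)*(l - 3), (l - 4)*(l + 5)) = 1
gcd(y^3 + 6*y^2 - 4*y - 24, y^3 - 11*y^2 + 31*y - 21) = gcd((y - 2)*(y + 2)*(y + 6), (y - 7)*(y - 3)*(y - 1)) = 1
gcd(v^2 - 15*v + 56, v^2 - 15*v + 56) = v^2 - 15*v + 56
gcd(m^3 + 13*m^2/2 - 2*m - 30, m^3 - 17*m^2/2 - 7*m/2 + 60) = m + 5/2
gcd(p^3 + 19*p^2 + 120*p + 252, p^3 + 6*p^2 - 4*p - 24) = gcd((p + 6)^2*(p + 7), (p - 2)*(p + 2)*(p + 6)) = p + 6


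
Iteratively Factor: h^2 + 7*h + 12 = (h + 4)*(h + 3)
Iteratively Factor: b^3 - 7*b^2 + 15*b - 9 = (b - 3)*(b^2 - 4*b + 3) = (b - 3)^2*(b - 1)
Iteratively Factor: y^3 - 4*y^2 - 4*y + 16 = (y + 2)*(y^2 - 6*y + 8) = (y - 2)*(y + 2)*(y - 4)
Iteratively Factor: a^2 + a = (a)*(a + 1)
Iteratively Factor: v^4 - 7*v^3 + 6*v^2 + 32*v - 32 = (v - 4)*(v^3 - 3*v^2 - 6*v + 8) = (v - 4)^2*(v^2 + v - 2) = (v - 4)^2*(v + 2)*(v - 1)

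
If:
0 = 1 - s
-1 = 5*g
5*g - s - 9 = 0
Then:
No Solution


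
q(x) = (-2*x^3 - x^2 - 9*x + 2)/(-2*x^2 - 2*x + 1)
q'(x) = (4*x + 2)*(-2*x^3 - x^2 - 9*x + 2)/(-2*x^2 - 2*x + 1)^2 + (-6*x^2 - 2*x - 9)/(-2*x^2 - 2*x + 1) = (4*x^4 + 8*x^3 - 22*x^2 + 6*x - 5)/(4*x^4 + 8*x^3 - 4*x + 1)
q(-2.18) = -9.07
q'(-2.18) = -6.70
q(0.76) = 3.76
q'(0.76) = -2.96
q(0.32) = -6.75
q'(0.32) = -208.77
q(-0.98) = 11.30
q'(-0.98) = -33.20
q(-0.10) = 2.45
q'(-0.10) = -4.19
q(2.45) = 3.49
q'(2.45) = 0.55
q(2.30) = 3.41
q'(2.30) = 0.51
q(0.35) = -24.70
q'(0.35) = -1716.36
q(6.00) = 6.27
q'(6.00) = 0.89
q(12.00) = 11.92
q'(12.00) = 0.97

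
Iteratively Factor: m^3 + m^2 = (m + 1)*(m^2) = m*(m + 1)*(m)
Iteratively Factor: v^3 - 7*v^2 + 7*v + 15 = (v - 5)*(v^2 - 2*v - 3) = (v - 5)*(v - 3)*(v + 1)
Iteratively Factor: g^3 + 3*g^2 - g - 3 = (g - 1)*(g^2 + 4*g + 3) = (g - 1)*(g + 3)*(g + 1)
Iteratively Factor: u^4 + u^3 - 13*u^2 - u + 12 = (u + 4)*(u^3 - 3*u^2 - u + 3) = (u + 1)*(u + 4)*(u^2 - 4*u + 3) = (u - 1)*(u + 1)*(u + 4)*(u - 3)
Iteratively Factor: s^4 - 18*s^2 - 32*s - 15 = (s + 1)*(s^3 - s^2 - 17*s - 15) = (s + 1)^2*(s^2 - 2*s - 15) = (s - 5)*(s + 1)^2*(s + 3)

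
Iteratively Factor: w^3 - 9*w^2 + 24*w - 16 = (w - 4)*(w^2 - 5*w + 4) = (w - 4)*(w - 1)*(w - 4)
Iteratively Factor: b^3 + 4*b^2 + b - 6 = (b + 3)*(b^2 + b - 2) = (b + 2)*(b + 3)*(b - 1)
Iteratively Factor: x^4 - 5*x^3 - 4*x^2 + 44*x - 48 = (x + 3)*(x^3 - 8*x^2 + 20*x - 16) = (x - 4)*(x + 3)*(x^2 - 4*x + 4) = (x - 4)*(x - 2)*(x + 3)*(x - 2)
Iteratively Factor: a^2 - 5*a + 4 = (a - 1)*(a - 4)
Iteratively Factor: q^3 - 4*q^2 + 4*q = (q)*(q^2 - 4*q + 4) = q*(q - 2)*(q - 2)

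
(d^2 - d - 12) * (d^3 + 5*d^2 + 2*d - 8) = d^5 + 4*d^4 - 15*d^3 - 70*d^2 - 16*d + 96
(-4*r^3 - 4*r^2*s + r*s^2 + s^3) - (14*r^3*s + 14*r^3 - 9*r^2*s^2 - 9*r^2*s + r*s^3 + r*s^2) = -14*r^3*s - 18*r^3 + 9*r^2*s^2 + 5*r^2*s - r*s^3 + s^3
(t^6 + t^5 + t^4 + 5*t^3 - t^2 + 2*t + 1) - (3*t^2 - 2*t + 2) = t^6 + t^5 + t^4 + 5*t^3 - 4*t^2 + 4*t - 1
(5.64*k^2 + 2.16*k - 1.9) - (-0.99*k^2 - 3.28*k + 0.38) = 6.63*k^2 + 5.44*k - 2.28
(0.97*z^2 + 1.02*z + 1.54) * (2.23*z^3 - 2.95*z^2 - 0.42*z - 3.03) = 2.1631*z^5 - 0.5869*z^4 + 0.0177999999999998*z^3 - 7.9105*z^2 - 3.7374*z - 4.6662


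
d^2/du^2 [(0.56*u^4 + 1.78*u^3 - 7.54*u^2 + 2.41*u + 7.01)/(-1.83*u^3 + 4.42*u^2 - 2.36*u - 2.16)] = (1.4210854715202e-14*u^7 + 4.662284*u^6 + 46.0299300000001*u^5 - 262.33428*u^4 + 474.423168*u^3 - 542.914608*u^2 + 417.10992*u - 117.009856)/(6.128487*u^9 - 44.406414*u^8 + 130.965048*u^7 - 179.184592*u^6 + 64.06656*u^5 + 108.714624*u^4 - 96.429952*u^3 - 25.774848*u^2 + 33.032448*u + 10.077696)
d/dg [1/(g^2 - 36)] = -2*g/(g^2 - 36)^2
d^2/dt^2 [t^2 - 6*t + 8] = 2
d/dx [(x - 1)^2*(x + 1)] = (x - 1)*(3*x + 1)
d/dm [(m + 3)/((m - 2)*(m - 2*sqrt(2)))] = (-(m - 2)*(m + 3) + (m - 2)*(m - 2*sqrt(2)) - (m + 3)*(m - 2*sqrt(2)))/((m - 2)^2*(m - 2*sqrt(2))^2)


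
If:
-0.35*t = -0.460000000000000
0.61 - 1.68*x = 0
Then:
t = 1.31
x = 0.36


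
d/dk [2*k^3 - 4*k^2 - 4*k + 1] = 6*k^2 - 8*k - 4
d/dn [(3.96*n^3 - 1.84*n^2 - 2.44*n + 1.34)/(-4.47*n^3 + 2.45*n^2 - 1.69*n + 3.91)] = (7.105427357601e-15*n^5 + 1.4772*n^4 - 35.1984*n^3 + 73.5078*n^2 - 20.9548*n - 7.2758)/(19.9809*n^6 - 21.903*n^5 + 21.1111*n^4 - 43.2364*n^3 + 22.0151*n^2 - 13.2158*n + 15.2881)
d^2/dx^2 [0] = 0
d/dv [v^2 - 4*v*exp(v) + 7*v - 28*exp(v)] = -4*v*exp(v) + 2*v - 32*exp(v) + 7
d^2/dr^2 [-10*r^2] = -20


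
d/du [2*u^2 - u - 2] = 4*u - 1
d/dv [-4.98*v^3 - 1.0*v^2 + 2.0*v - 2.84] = -14.94*v^2 - 2.0*v + 2.0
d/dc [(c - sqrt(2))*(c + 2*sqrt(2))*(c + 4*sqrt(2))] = 3*c^2 + 10*sqrt(2)*c + 4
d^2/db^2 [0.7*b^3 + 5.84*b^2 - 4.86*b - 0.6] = 4.2*b + 11.68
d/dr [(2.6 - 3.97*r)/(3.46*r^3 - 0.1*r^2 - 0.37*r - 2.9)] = (27.4724*r^3 - 27.385*r^2 + 0.52*r + 12.475)/(11.9716*r^6 - 0.692*r^5 - 2.5504*r^4 - 19.994*r^3 + 0.7169*r^2 + 2.146*r + 8.41)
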